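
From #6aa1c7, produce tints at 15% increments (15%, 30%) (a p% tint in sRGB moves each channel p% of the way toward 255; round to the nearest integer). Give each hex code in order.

#80afcf, #97bdd8

#6aa1c7 is rgb(106, 161, 199).
15%: (106 + 22.35 = 128.35→128, 161 + 14.1 = 175.1→175, 199 + 8.4 = 207.4→207) → #80afcf
30%: (106 + 44.7 = 150.7→151, 161 + 28.2 = 189.2→189, 199 + 16.8 = 215.8→216) → #97bdd8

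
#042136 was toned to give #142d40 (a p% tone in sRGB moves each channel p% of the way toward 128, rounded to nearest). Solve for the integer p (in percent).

13%

#042136 is rgb(4, 33, 54); #142d40 is rgb(20, 45, 64).
On the R channel (widest range): 20 ≈ 4 + (p/100)(128 − 4), so p ≈ 100×(20 − 4)/(128 − 4) = 1600/124 = 12.90.
p = 13 reproduces all three channels after rounding.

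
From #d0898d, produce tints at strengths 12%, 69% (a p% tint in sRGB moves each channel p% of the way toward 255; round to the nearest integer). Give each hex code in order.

#d0898d is rgb(208, 137, 141).
12%: (208 + 5.64 = 213.64→214, 137 + 14.16 = 151.16→151, 141 + 13.68 = 154.68→155) → #d6979b
69%: (208 + 32.43 = 240.43→240, 137 + 81.42 = 218.42→218, 141 + 78.66 = 219.66→220) → #f0dadc

#d6979b, #f0dadc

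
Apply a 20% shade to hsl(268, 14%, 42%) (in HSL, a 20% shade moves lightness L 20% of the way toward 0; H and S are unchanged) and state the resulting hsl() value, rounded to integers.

L moves 20% from 42 toward 0: 42 − 8.4 = 33.6 → 34.
H and S are unchanged.

hsl(268, 14%, 34%)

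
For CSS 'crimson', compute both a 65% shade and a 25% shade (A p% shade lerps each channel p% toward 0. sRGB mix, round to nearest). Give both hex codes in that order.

#4d0715, #a50f2d

CSS crimson is rgb(220, 20, 60).
65% shade:
  R: 220 + 0.65×(0−220) = 220 − 143 = 77 → 77
  G: 20 − 13 = 7 → 7
  B: 60 + 0.65×(0−60) = 60 − 39 = 21 → 21
  → #4d0715
25% shade:
  R: 220 + 0.25×(0−220) = 220 − 55 = 165 → 165
  G: 20 − 5 = 15 → 15
  B: 60 + 0.25×(0−60) = 60 − 15 = 45 → 45
  → #a50f2d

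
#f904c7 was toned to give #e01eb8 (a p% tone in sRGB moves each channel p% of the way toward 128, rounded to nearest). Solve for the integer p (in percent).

#f904c7 is rgb(249, 4, 199); #e01eb8 is rgb(224, 30, 184).
On the G channel (widest range): 30 ≈ 4 + (p/100)(128 − 4), so p ≈ 100×(30 − 4)/(128 − 4) = 2600/124 = 20.97.
p = 21 reproduces all three channels after rounding.

21%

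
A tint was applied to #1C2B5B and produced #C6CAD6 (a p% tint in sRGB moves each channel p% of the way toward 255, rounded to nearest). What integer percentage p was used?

75%

#1C2B5B is rgb(28, 43, 91); #C6CAD6 is rgb(198, 202, 214).
On the R channel (widest range): 198 ≈ 28 + (p/100)(255 − 28), so p ≈ 100×(198 − 28)/(255 − 28) = 17000/227 = 74.89.
p = 75 reproduces all three channels after rounding.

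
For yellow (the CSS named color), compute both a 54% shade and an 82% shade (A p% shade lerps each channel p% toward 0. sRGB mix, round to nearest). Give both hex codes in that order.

#757500, #2e2e00

CSS yellow is rgb(255, 255, 0).
54% shade:
  R: 255 − 137.7 = 117.3 → 117
  G: 255 + 0.54×(0−255) = 255 − 137.7 = 117.3 → 117
  B: 0 + 0.54×(0−0) = 0 + 0 = 0 → 0
  → #757500
82% shade:
  R: 255 + 0.82×(0−255) = 255 − 209.1 = 45.9 → 46
  G: 255 + 0.82×(0−255) = 255 − 209.1 = 45.9 → 46
  B: 0 + 0.82×(0−0) = 0 + 0 = 0 → 0
  → #2e2e00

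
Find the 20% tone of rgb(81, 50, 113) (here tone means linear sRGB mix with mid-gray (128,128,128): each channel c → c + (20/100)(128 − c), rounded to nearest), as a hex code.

Lerp each channel 20% toward 128:
  R: 81 + 0.2×(128−81) = 81 + 9.4 = 90.4 → 90
  G: 50 + 15.6 = 65.6 → 66
  B: 113 + 0.2×(128−113) = 113 + 3 = 116 → 116
rgb(90, 66, 116) = #5A4274.

#5A4274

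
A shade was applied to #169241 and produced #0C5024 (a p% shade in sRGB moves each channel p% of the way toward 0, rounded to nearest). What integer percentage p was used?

#169241 is rgb(22, 146, 65); #0C5024 is rgb(12, 80, 36).
On the G channel (widest range): 80 ≈ 146 + (p/100)(0 − 146), so p ≈ 100×(80 − 146)/(0 − 146) = -6600/-146 = 45.21.
p = 45 reproduces all three channels after rounding.

45%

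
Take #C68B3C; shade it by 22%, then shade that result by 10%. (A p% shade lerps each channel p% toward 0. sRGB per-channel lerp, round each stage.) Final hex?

#C68B3C is rgb(198, 139, 60).
Per channel, c → c + 0.22(0 − c):
  R: 198 − 43.56 = 154.44 → 154
  G: 139 + 0.22×(0−139) = 139 − 30.58 = 108.42 → 108
  B: 60 + 0.22×(0−60) = 60 − 13.2 = 46.8 → 47
After the shade: rgb(154, 108, 47) = #9A6C2F.
Lerp each channel 10% toward 0:
  R: 154 + 0.1×(0−154) = 154 − 15.4 = 138.6 → 139
  G: 108 + 0.1×(0−108) = 108 − 10.8 = 97.2 → 97
  B: 47 + 0.1×(0−47) = 47 − 4.7 = 42.3 → 42
rgb(139, 97, 42) = #8B612A.

#8B612A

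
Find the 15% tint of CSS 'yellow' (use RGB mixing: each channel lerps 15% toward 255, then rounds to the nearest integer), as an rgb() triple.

rgb(255, 255, 38)

CSS yellow is rgb(255, 255, 0).
A 15% tint moves each channel 15% toward 255:
  R: 255 + 0.15×(255−255) = 255 + 0 = 255 → 255
  G: 255 + 0.15×(255−255) = 255 + 0 = 255 → 255
  B: 0 + 38.25 = 38.25 → 38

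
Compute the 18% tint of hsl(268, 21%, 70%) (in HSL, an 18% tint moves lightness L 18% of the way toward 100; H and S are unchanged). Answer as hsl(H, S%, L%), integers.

hsl(268, 21%, 75%)

L moves 18% from 70 toward 100: 70 + 5.4 = 75.4 → 75.
H and S are unchanged.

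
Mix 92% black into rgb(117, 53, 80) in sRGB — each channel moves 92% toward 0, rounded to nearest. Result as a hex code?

#090406

Per channel, c → c + 0.92(0 − c):
  R: 117 − 107.64 = 9.36 → 9
  G: 53 + 0.92×(0−53) = 53 − 48.76 = 4.24 → 4
  B: 80 + 0.92×(0−80) = 80 − 73.6 = 6.4 → 6
rgb(9, 4, 6) = #090406.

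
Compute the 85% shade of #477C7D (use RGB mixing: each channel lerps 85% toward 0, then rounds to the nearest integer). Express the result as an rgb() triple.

#477C7D is rgb(71, 124, 125).
An 85% shade moves each channel 85% toward 0:
  R: 71 + 0.85×(0−71) = 71 − 60.35 = 10.65 → 11
  G: 124 + 0.85×(0−124) = 124 − 105.4 = 18.6 → 19
  B: 125 + 0.85×(0−125) = 125 − 106.25 = 18.75 → 19

rgb(11, 19, 19)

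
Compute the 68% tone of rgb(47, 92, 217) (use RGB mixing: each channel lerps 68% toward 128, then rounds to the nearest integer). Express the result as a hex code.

#66749c

Lerp each channel 68% toward 128:
  R: 47 + 0.68×(128−47) = 47 + 55.08 = 102.08 → 102
  G: 92 + 0.68×(128−92) = 92 + 24.48 = 116.48 → 116
  B: 217 + 0.68×(128−217) = 217 − 60.52 = 156.48 → 156
rgb(102, 116, 156) = #66749c.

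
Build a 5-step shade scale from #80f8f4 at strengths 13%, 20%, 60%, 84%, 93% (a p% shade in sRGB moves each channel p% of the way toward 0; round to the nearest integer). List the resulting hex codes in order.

#80f8f4 is rgb(128, 248, 244).
13%: (128 − 16.64 = 111.36→111, 248 − 32.24 = 215.76→216, 244 − 31.72 = 212.28→212) → #6fd8d4
20%: (128 − 25.6 = 102.4→102, 248 − 49.6 = 198.4→198, 244 − 48.8 = 195.2→195) → #66c6c3
60%: (128 − 76.8 = 51.2→51, 248 − 148.8 = 99.2→99, 244 − 146.4 = 97.6→98) → #336362
84%: (128 − 107.52 = 20.48→20, 248 − 208.32 = 39.68→40, 244 − 204.96 = 39.04→39) → #142827
93%: (128 − 119.04 = 8.96→9, 248 − 230.64 = 17.36→17, 244 − 226.92 = 17.08→17) → #091111

#6fd8d4, #66c6c3, #336362, #142827, #091111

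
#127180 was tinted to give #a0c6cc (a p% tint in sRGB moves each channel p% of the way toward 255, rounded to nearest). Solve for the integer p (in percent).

#127180 is rgb(18, 113, 128); #a0c6cc is rgb(160, 198, 204).
On the R channel (widest range): 160 ≈ 18 + (p/100)(255 − 18), so p ≈ 100×(160 − 18)/(255 − 18) = 14200/237 = 59.92.
p = 60 reproduces all three channels after rounding.

60%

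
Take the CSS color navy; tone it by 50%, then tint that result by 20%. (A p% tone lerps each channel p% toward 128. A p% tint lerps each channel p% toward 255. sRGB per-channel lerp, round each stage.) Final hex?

CSS navy is rgb(0, 0, 128).
A 50% tone moves each channel 50% toward 128:
  R: 0 + 0.5×(128−0) = 0 + 64 = 64 → 64
  G: 0 + 0.5×(128−0) = 0 + 64 = 64 → 64
  B: 128 + 0.5×(128−128) = 128 + 0 = 128 → 128
After the tone: rgb(64, 64, 128) = #404080.
A 20% tint moves each channel 20% toward 255:
  R: 64 + 0.2×(255−64) = 64 + 38.2 = 102.2 → 102
  G: 64 + 0.2×(255−64) = 64 + 38.2 = 102.2 → 102
  B: 128 + 25.4 = 153.4 → 153
rgb(102, 102, 153) = #666699.

#666699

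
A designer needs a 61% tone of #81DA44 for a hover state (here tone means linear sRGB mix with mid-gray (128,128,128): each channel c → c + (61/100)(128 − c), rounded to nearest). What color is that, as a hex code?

#80A369

#81DA44 is rgb(129, 218, 68).
Lerp each channel 61% toward 128:
  R: 129 − 0.61 = 128.39 → 128
  G: 218 + 0.61×(128−218) = 218 − 54.9 = 163.1 → 163
  B: 68 + 0.61×(128−68) = 68 + 36.6 = 104.6 → 105
rgb(128, 163, 105) = #80A369.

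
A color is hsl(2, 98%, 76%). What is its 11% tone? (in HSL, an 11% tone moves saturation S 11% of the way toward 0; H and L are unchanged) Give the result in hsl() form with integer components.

S moves 11% from 98 toward 0: 98 − 10.78 = 87.22 → 87.
H and L are unchanged.

hsl(2, 87%, 76%)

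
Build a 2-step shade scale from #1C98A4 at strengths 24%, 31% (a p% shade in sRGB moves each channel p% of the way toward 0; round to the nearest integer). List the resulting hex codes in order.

#1C98A4 is rgb(28, 152, 164).
24%: (28 − 6.72 = 21.28→21, 152 − 36.48 = 115.52→116, 164 − 39.36 = 124.64→125) → #15747D
31%: (28 − 8.68 = 19.32→19, 152 − 47.12 = 104.88→105, 164 − 50.84 = 113.16→113) → #136971

#15747D, #136971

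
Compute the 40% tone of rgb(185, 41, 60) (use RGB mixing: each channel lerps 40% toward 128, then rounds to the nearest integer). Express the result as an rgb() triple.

Per channel, c → c + 0.4(128 − c):
  R: 185 + 0.4×(128−185) = 185 − 22.8 = 162.2 → 162
  G: 41 + 34.8 = 75.8 → 76
  B: 60 + 0.4×(128−60) = 60 + 27.2 = 87.2 → 87

rgb(162, 76, 87)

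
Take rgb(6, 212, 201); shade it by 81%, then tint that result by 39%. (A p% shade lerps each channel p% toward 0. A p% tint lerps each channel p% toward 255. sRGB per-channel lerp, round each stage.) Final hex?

#647C7B

Per channel, c → c + 0.81(0 − c):
  R: 6 + 0.81×(0−6) = 6 − 4.86 = 1.14 → 1
  G: 212 + 0.81×(0−212) = 212 − 171.72 = 40.28 → 40
  B: 201 − 162.81 = 38.19 → 38
After the shade: rgb(1, 40, 38) = #012826.
Per channel, c → c + 0.39(255 − c):
  R: 1 + 99.06 = 100.06 → 100
  G: 40 + 0.39×(255−40) = 40 + 83.85 = 123.85 → 124
  B: 38 + 84.63 = 122.63 → 123
rgb(100, 124, 123) = #647C7B.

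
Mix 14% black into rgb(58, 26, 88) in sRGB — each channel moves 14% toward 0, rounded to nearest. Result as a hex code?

Per channel, c → c + 0.14(0 − c):
  R: 58 + 0.14×(0−58) = 58 − 8.12 = 49.88 → 50
  G: 26 + 0.14×(0−26) = 26 − 3.64 = 22.36 → 22
  B: 88 − 12.32 = 75.68 → 76
rgb(50, 22, 76) = #32164C.

#32164C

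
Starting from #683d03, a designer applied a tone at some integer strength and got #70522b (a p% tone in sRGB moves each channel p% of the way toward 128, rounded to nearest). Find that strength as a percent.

32%

#683d03 is rgb(104, 61, 3); #70522b is rgb(112, 82, 43).
On the B channel (widest range): 43 ≈ 3 + (p/100)(128 − 3), so p ≈ 100×(43 − 3)/(128 − 3) = 4000/125 = 32.00.
p = 32 reproduces all three channels after rounding.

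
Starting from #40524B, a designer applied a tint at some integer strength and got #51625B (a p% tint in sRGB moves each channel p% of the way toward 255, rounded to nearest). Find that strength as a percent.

#40524B is rgb(64, 82, 75); #51625B is rgb(81, 98, 91).
On the R channel (widest range): 81 ≈ 64 + (p/100)(255 − 64), so p ≈ 100×(81 − 64)/(255 − 64) = 1700/191 = 8.90.
p = 9 reproduces all three channels after rounding.

9%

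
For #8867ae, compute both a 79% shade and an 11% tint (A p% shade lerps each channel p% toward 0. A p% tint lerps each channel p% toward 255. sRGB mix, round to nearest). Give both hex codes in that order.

#8867ae is rgb(136, 103, 174).
79% shade:
  R: 136 + 0.79×(0−136) = 136 − 107.44 = 28.56 → 29
  G: 103 + 0.79×(0−103) = 103 − 81.37 = 21.63 → 22
  B: 174 + 0.79×(0−174) = 174 − 137.46 = 36.54 → 37
  → #1d1625
11% tint:
  R: 136 + 0.11×(255−136) = 136 + 13.09 = 149.09 → 149
  G: 103 + 0.11×(255−103) = 103 + 16.72 = 119.72 → 120
  B: 174 + 0.11×(255−174) = 174 + 8.91 = 182.91 → 183
  → #9578b7

#1d1625, #9578b7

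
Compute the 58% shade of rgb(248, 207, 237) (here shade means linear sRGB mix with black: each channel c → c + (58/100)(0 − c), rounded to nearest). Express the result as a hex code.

A 58% shade moves each channel 58% toward 0:
  R: 248 + 0.58×(0−248) = 248 − 143.84 = 104.16 → 104
  G: 207 + 0.58×(0−207) = 207 − 120.06 = 86.94 → 87
  B: 237 + 0.58×(0−237) = 237 − 137.46 = 99.54 → 100
rgb(104, 87, 100) = #685764.

#685764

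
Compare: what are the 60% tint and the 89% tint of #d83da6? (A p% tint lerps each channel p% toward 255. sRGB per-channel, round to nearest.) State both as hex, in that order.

#efb1db, #fbeaf5

#d83da6 is rgb(216, 61, 166).
60% tint:
  R: 216 + 0.6×(255−216) = 216 + 23.4 = 239.4 → 239
  G: 61 + 0.6×(255−61) = 61 + 116.4 = 177.4 → 177
  B: 166 + 0.6×(255−166) = 166 + 53.4 = 219.4 → 219
  → #efb1db
89% tint:
  R: 216 + 34.71 = 250.71 → 251
  G: 61 + 172.66 = 233.66 → 234
  B: 166 + 0.89×(255−166) = 166 + 79.21 = 245.21 → 245
  → #fbeaf5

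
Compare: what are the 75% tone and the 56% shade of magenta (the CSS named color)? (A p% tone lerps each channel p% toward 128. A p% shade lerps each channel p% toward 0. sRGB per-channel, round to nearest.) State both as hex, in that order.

#A060A0, #700070

CSS magenta is rgb(255, 0, 255).
75% tone:
  R: 255 + 0.75×(128−255) = 255 − 95.25 = 159.75 → 160
  G: 0 + 96 = 96 → 96
  B: 255 + 0.75×(128−255) = 255 − 95.25 = 159.75 → 160
  → #A060A0
56% shade:
  R: 255 + 0.56×(0−255) = 255 − 142.8 = 112.2 → 112
  G: 0 + 0 = 0 → 0
  B: 255 − 142.8 = 112.2 → 112
  → #700070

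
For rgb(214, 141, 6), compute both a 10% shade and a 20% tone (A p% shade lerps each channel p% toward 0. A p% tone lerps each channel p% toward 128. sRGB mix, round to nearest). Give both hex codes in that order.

#c17f05, #c58a1e

10% shade:
  R: 214 − 21.4 = 192.6 → 193
  G: 141 − 14.1 = 126.9 → 127
  B: 6 + 0.1×(0−6) = 6 − 0.6 = 5.4 → 5
  → #c17f05
20% tone:
  R: 214 + 0.2×(128−214) = 214 − 17.2 = 196.8 → 197
  G: 141 + 0.2×(128−141) = 141 − 2.6 = 138.4 → 138
  B: 6 + 0.2×(128−6) = 6 + 24.4 = 30.4 → 30
  → #c58a1e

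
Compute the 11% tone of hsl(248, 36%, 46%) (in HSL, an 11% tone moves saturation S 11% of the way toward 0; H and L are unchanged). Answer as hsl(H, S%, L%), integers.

S moves 11% from 36 toward 0: 36 − 3.96 = 32.04 → 32.
H and L are unchanged.

hsl(248, 32%, 46%)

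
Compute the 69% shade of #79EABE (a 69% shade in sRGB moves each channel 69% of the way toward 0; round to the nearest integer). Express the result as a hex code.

#79EABE is rgb(121, 234, 190).
A 69% shade moves each channel 69% toward 0:
  R: 121 − 83.49 = 37.51 → 38
  G: 234 + 0.69×(0−234) = 234 − 161.46 = 72.54 → 73
  B: 190 + 0.69×(0−190) = 190 − 131.1 = 58.9 → 59
rgb(38, 73, 59) = #26493B.

#26493B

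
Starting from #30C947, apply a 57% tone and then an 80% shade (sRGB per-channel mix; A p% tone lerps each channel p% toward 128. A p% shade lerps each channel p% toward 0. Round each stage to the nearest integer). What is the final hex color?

#132015

#30C947 is rgb(48, 201, 71).
Per channel, c → c + 0.57(128 − c):
  R: 48 + 0.57×(128−48) = 48 + 45.6 = 93.6 → 94
  G: 201 − 41.61 = 159.39 → 159
  B: 71 + 32.49 = 103.49 → 103
After the tone: rgb(94, 159, 103) = #5E9F67.
An 80% shade moves each channel 80% toward 0:
  R: 94 + 0.8×(0−94) = 94 − 75.2 = 18.8 → 19
  G: 159 − 127.2 = 31.8 → 32
  B: 103 − 82.4 = 20.6 → 21
rgb(19, 32, 21) = #132015.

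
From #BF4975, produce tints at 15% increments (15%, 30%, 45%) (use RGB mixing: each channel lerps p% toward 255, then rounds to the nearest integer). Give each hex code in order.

#BF4975 is rgb(191, 73, 117).
15%: (191 + 9.6 = 200.6→201, 73 + 27.3 = 100.3→100, 117 + 20.7 = 137.7→138) → #C9648A
30%: (191 + 19.2 = 210.2→210, 73 + 54.6 = 127.6→128, 117 + 41.4 = 158.4→158) → #D2809E
45%: (191 + 28.8 = 219.8→220, 73 + 81.9 = 154.9→155, 117 + 62.1 = 179.1→179) → #DC9BB3

#C9648A, #D2809E, #DC9BB3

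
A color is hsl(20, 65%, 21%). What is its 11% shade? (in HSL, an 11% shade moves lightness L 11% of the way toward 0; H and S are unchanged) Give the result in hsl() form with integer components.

hsl(20, 65%, 19%)

L moves 11% from 21 toward 0: 21 − 2.31 = 18.69 → 19.
H and S are unchanged.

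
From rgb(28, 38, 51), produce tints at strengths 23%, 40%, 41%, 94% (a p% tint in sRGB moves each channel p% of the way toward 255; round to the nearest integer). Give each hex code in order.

#505862, #777D85, #797F87, #F1F2F3

23%: (28 + 52.21 = 80.21→80, 38 + 49.91 = 87.91→88, 51 + 46.92 = 97.92→98) → #505862
40%: (28 + 90.8 = 118.8→119, 38 + 86.8 = 124.8→125, 51 + 81.6 = 132.6→133) → #777D85
41%: (28 + 93.07 = 121.07→121, 38 + 88.97 = 126.97→127, 51 + 83.64 = 134.64→135) → #797F87
94%: (28 + 213.38 = 241.38→241, 38 + 203.98 = 241.98→242, 51 + 191.76 = 242.76→243) → #F1F2F3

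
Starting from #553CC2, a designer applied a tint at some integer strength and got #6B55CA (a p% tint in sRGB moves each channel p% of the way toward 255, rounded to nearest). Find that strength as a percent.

#553CC2 is rgb(85, 60, 194); #6B55CA is rgb(107, 85, 202).
On the G channel (widest range): 85 ≈ 60 + (p/100)(255 − 60), so p ≈ 100×(85 − 60)/(255 − 60) = 2500/195 = 12.82.
p = 13 reproduces all three channels after rounding.

13%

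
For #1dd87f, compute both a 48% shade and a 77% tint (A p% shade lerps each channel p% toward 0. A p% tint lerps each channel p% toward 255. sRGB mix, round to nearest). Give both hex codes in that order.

#1dd87f is rgb(29, 216, 127).
48% shade:
  R: 29 + 0.48×(0−29) = 29 − 13.92 = 15.08 → 15
  G: 216 + 0.48×(0−216) = 216 − 103.68 = 112.32 → 112
  B: 127 − 60.96 = 66.04 → 66
  → #0f7042
77% tint:
  R: 29 + 0.77×(255−29) = 29 + 174.02 = 203.02 → 203
  G: 216 + 0.77×(255−216) = 216 + 30.03 = 246.03 → 246
  B: 127 + 0.77×(255−127) = 127 + 98.56 = 225.56 → 226
  → #cbf6e2

#0f7042, #cbf6e2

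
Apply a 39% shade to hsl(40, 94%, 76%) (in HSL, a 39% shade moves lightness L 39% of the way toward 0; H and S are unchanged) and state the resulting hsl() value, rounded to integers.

hsl(40, 94%, 46%)

L moves 39% from 76 toward 0: 76 − 29.64 = 46.36 → 46.
H and S are unchanged.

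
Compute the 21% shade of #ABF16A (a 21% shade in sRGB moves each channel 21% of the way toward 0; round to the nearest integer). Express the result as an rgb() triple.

#ABF16A is rgb(171, 241, 106).
A 21% shade moves each channel 21% toward 0:
  R: 171 + 0.21×(0−171) = 171 − 35.91 = 135.09 → 135
  G: 241 + 0.21×(0−241) = 241 − 50.61 = 190.39 → 190
  B: 106 − 22.26 = 83.74 → 84

rgb(135, 190, 84)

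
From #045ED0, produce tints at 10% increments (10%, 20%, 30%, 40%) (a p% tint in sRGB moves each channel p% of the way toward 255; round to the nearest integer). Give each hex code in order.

#045ED0 is rgb(4, 94, 208).
10%: (4 + 25.1 = 29.1→29, 94 + 16.1 = 110.1→110, 208 + 4.7 = 212.7→213) → #1D6ED5
20%: (4 + 50.2 = 54.2→54, 94 + 32.2 = 126.2→126, 208 + 9.4 = 217.4→217) → #367ED9
30%: (4 + 75.3 = 79.3→79, 94 + 48.3 = 142.3→142, 208 + 14.1 = 222.1→222) → #4F8EDE
40%: (4 + 100.4 = 104.4→104, 94 + 64.4 = 158.4→158, 208 + 18.8 = 226.8→227) → #689EE3

#1D6ED5, #367ED9, #4F8EDE, #689EE3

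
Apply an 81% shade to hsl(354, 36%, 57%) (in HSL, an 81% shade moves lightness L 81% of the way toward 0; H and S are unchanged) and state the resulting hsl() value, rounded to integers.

hsl(354, 36%, 11%)

L moves 81% from 57 toward 0: 57 − 46.17 = 10.83 → 11.
H and S are unchanged.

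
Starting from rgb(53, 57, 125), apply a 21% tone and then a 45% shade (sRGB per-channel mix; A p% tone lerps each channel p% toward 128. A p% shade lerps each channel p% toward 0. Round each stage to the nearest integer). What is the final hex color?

#262845

Lerp each channel 21% toward 128:
  R: 53 + 0.21×(128−53) = 53 + 15.75 = 68.75 → 69
  G: 57 + 14.91 = 71.91 → 72
  B: 125 + 0.21×(128−125) = 125 + 0.63 = 125.63 → 126
After the tone: rgb(69, 72, 126) = #45487E.
Per channel, c → c + 0.45(0 − c):
  R: 69 + 0.45×(0−69) = 69 − 31.05 = 37.95 → 38
  G: 72 − 32.4 = 39.6 → 40
  B: 126 − 56.7 = 69.3 → 69
rgb(38, 40, 69) = #262845.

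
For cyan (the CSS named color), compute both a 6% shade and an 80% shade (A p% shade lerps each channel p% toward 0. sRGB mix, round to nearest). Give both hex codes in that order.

CSS cyan is rgb(0, 255, 255).
6% shade:
  R: 0 + 0.06×(0−0) = 0 + 0 = 0 → 0
  G: 255 − 15.3 = 239.7 → 240
  B: 255 + 0.06×(0−255) = 255 − 15.3 = 239.7 → 240
  → #00F0F0
80% shade:
  R: 0 + 0 = 0 → 0
  G: 255 + 0.8×(0−255) = 255 − 204 = 51 → 51
  B: 255 + 0.8×(0−255) = 255 − 204 = 51 → 51
  → #003333

#00F0F0, #003333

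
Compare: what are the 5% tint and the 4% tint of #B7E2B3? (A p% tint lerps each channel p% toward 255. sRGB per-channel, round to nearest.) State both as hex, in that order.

#B7E2B3 is rgb(183, 226, 179).
5% tint:
  R: 183 + 0.05×(255−183) = 183 + 3.6 = 186.6 → 187
  G: 226 + 0.05×(255−226) = 226 + 1.45 = 227.45 → 227
  B: 179 + 0.05×(255−179) = 179 + 3.8 = 182.8 → 183
  → #BBE3B7
4% tint:
  R: 183 + 0.04×(255−183) = 183 + 2.88 = 185.88 → 186
  G: 226 + 0.04×(255−226) = 226 + 1.16 = 227.16 → 227
  B: 179 + 3.04 = 182.04 → 182
  → #BAE3B6

#BBE3B7, #BAE3B6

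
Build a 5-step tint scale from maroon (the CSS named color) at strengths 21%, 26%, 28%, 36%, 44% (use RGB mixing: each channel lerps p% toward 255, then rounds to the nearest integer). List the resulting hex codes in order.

CSS maroon is rgb(128, 0, 0).
21%: (128 + 26.67 = 154.67→155, 0 + 53.55 = 53.55→54, 0 + 53.55 = 53.55→54) → #9B3636
26%: (128 + 33.02 = 161.02→161, 0 + 66.3 = 66.3→66, 0 + 66.3 = 66.3→66) → #A14242
28%: (128 + 35.56 = 163.56→164, 0 + 71.4 = 71.4→71, 0 + 71.4 = 71.4→71) → #A44747
36%: (128 + 45.72 = 173.72→174, 0 + 91.8 = 91.8→92, 0 + 91.8 = 91.8→92) → #AE5C5C
44%: (128 + 55.88 = 183.88→184, 0 + 112.2 = 112.2→112, 0 + 112.2 = 112.2→112) → #B87070

#9B3636, #A14242, #A44747, #AE5C5C, #B87070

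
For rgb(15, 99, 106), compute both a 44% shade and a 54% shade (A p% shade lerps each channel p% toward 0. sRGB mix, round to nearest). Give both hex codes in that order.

#08373B, #072E31

44% shade:
  R: 15 − 6.6 = 8.4 → 8
  G: 99 − 43.56 = 55.44 → 55
  B: 106 − 46.64 = 59.36 → 59
  → #08373B
54% shade:
  R: 15 − 8.1 = 6.9 → 7
  G: 99 − 53.46 = 45.54 → 46
  B: 106 + 0.54×(0−106) = 106 − 57.24 = 48.76 → 49
  → #072E31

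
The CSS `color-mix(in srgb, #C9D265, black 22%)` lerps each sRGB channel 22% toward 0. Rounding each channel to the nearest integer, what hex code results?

#9DA44F

#C9D265 is rgb(201, 210, 101).
Lerp each channel 22% toward 0:
  R: 201 + 0.22×(0−201) = 201 − 44.22 = 156.78 → 157
  G: 210 + 0.22×(0−210) = 210 − 46.2 = 163.8 → 164
  B: 101 + 0.22×(0−101) = 101 − 22.22 = 78.78 → 79
rgb(157, 164, 79) = #9DA44F.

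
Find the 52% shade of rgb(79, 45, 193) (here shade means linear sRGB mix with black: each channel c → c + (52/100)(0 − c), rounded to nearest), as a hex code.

Lerp each channel 52% toward 0:
  R: 79 − 41.08 = 37.92 → 38
  G: 45 − 23.4 = 21.6 → 22
  B: 193 − 100.36 = 92.64 → 93
rgb(38, 22, 93) = #26165d.

#26165d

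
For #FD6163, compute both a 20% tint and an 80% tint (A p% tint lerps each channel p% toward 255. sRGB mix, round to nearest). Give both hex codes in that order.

#FD6163 is rgb(253, 97, 99).
20% tint:
  R: 253 + 0.2×(255−253) = 253 + 0.4 = 253.4 → 253
  G: 97 + 0.2×(255−97) = 97 + 31.6 = 128.6 → 129
  B: 99 + 0.2×(255−99) = 99 + 31.2 = 130.2 → 130
  → #FD8182
80% tint:
  R: 253 + 0.8×(255−253) = 253 + 1.6 = 254.6 → 255
  G: 97 + 0.8×(255−97) = 97 + 126.4 = 223.4 → 223
  B: 99 + 0.8×(255−99) = 99 + 124.8 = 223.8 → 224
  → #FFDFE0

#FD8182, #FFDFE0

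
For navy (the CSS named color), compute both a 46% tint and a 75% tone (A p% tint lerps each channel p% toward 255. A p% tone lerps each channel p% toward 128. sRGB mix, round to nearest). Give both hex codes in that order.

#7575BA, #606080

CSS navy is rgb(0, 0, 128).
46% tint:
  R: 0 + 0.46×(255−0) = 0 + 117.3 = 117.3 → 117
  G: 0 + 0.46×(255−0) = 0 + 117.3 = 117.3 → 117
  B: 128 + 58.42 = 186.42 → 186
  → #7575BA
75% tone:
  R: 0 + 96 = 96 → 96
  G: 0 + 96 = 96 → 96
  B: 128 + 0.75×(128−128) = 128 + 0 = 128 → 128
  → #606080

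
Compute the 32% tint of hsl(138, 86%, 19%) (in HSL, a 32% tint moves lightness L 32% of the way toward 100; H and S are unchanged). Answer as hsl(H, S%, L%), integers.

hsl(138, 86%, 45%)

L moves 32% from 19 toward 100: 19 + 25.92 = 44.92 → 45.
H and S are unchanged.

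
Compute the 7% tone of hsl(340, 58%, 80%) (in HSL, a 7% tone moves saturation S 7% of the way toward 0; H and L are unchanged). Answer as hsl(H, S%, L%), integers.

hsl(340, 54%, 80%)

S moves 7% from 58 toward 0: 58 − 4.06 = 53.94 → 54.
H and L are unchanged.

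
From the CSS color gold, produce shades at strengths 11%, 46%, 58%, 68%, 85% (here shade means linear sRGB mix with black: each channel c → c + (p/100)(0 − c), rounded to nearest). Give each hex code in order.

#E3BF00, #8A7400, #6B5A00, #524500, #262000

CSS gold is rgb(255, 215, 0).
11%: (255 − 28.05 = 226.95→227, 215 − 23.65 = 191.35→191, 0→0) → #E3BF00
46%: (255 − 117.3 = 137.7→138, 215 − 98.9 = 116.1→116, 0→0) → #8A7400
58%: (255 − 147.9 = 107.1→107, 215 − 124.7 = 90.3→90, 0→0) → #6B5A00
68%: (255 − 173.4 = 81.6→82, 215 − 146.2 = 68.8→69, 0→0) → #524500
85%: (255 − 216.75 = 38.25→38, 215 − 182.75 = 32.25→32, 0→0) → #262000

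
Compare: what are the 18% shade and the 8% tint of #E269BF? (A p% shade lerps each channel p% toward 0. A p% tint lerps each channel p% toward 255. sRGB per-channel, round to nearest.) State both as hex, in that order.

#E269BF is rgb(226, 105, 191).
18% shade:
  R: 226 + 0.18×(0−226) = 226 − 40.68 = 185.32 → 185
  G: 105 − 18.9 = 86.1 → 86
  B: 191 + 0.18×(0−191) = 191 − 34.38 = 156.62 → 157
  → #B9569D
8% tint:
  R: 226 + 0.08×(255−226) = 226 + 2.32 = 228.32 → 228
  G: 105 + 0.08×(255−105) = 105 + 12 = 117 → 117
  B: 191 + 0.08×(255−191) = 191 + 5.12 = 196.12 → 196
  → #E475C4

#B9569D, #E475C4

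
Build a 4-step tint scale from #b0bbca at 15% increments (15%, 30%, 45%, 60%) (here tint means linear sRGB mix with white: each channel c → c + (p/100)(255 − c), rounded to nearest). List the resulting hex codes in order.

#bcc5d2, #c8cfda, #d4dae2, #dfe4ea

#b0bbca is rgb(176, 187, 202).
15%: (176 + 11.85 = 187.85→188, 187 + 10.2 = 197.2→197, 202 + 7.95 = 209.95→210) → #bcc5d2
30%: (176 + 23.7 = 199.7→200, 187 + 20.4 = 207.4→207, 202 + 15.9 = 217.9→218) → #c8cfda
45%: (176 + 35.55 = 211.55→212, 187 + 30.6 = 217.6→218, 202 + 23.85 = 225.85→226) → #d4dae2
60%: (176 + 47.4 = 223.4→223, 187 + 40.8 = 227.8→228, 202 + 31.8 = 233.8→234) → #dfe4ea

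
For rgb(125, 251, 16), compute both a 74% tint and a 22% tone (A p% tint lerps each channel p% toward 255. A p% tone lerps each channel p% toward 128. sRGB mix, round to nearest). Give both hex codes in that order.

74% tint:
  R: 125 + 0.74×(255−125) = 125 + 96.2 = 221.2 → 221
  G: 251 + 0.74×(255−251) = 251 + 2.96 = 253.96 → 254
  B: 16 + 176.86 = 192.86 → 193
  → #DDFEC1
22% tone:
  R: 125 + 0.22×(128−125) = 125 + 0.66 = 125.66 → 126
  G: 251 − 27.06 = 223.94 → 224
  B: 16 + 0.22×(128−16) = 16 + 24.64 = 40.64 → 41
  → #7EE029

#DDFEC1, #7EE029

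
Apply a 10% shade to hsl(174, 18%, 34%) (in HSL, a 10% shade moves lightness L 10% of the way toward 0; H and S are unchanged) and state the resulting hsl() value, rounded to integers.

L moves 10% from 34 toward 0: 34 − 3.4 = 30.6 → 31.
H and S are unchanged.

hsl(174, 18%, 31%)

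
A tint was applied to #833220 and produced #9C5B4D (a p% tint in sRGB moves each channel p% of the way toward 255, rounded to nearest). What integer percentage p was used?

20%

#833220 is rgb(131, 50, 32); #9C5B4D is rgb(156, 91, 77).
On the B channel (widest range): 77 ≈ 32 + (p/100)(255 − 32), so p ≈ 100×(77 − 32)/(255 − 32) = 4500/223 = 20.18.
p = 20 reproduces all three channels after rounding.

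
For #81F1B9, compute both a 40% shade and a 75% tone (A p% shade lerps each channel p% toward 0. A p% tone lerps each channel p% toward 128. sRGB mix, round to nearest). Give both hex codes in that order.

#81F1B9 is rgb(129, 241, 185).
40% shade:
  R: 129 + 0.4×(0−129) = 129 − 51.6 = 77.4 → 77
  G: 241 + 0.4×(0−241) = 241 − 96.4 = 144.6 → 145
  B: 185 + 0.4×(0−185) = 185 − 74 = 111 → 111
  → #4D916F
75% tone:
  R: 129 − 0.75 = 128.25 → 128
  G: 241 − 84.75 = 156.25 → 156
  B: 185 + 0.75×(128−185) = 185 − 42.75 = 142.25 → 142
  → #809C8E

#4D916F, #809C8E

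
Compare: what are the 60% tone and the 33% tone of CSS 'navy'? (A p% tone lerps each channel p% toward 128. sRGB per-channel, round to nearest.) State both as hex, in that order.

#4D4D80, #2A2A80

CSS navy is rgb(0, 0, 128).
60% tone:
  R: 0 + 0.6×(128−0) = 0 + 76.8 = 76.8 → 77
  G: 0 + 76.8 = 76.8 → 77
  B: 128 + 0 = 128 → 128
  → #4D4D80
33% tone:
  R: 0 + 42.24 = 42.24 → 42
  G: 0 + 0.33×(128−0) = 0 + 42.24 = 42.24 → 42
  B: 128 + 0.33×(128−128) = 128 + 0 = 128 → 128
  → #2A2A80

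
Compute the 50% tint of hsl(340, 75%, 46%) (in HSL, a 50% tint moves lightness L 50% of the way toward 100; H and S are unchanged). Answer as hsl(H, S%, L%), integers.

L moves 50% from 46 toward 100: 46 + 27 = 73 → 73.
H and S are unchanged.

hsl(340, 75%, 73%)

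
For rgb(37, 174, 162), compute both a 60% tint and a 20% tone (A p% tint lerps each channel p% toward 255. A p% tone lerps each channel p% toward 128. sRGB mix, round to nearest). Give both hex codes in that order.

60% tint:
  R: 37 + 130.8 = 167.8 → 168
  G: 174 + 48.6 = 222.6 → 223
  B: 162 + 0.6×(255−162) = 162 + 55.8 = 217.8 → 218
  → #A8DFDA
20% tone:
  R: 37 + 0.2×(128−37) = 37 + 18.2 = 55.2 → 55
  G: 174 − 9.2 = 164.8 → 165
  B: 162 + 0.2×(128−162) = 162 − 6.8 = 155.2 → 155
  → #37A59B

#A8DFDA, #37A59B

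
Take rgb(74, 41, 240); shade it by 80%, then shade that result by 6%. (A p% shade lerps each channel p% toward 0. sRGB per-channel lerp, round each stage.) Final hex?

#0E082D

Per channel, c → c + 0.8(0 − c):
  R: 74 + 0.8×(0−74) = 74 − 59.2 = 14.8 → 15
  G: 41 − 32.8 = 8.2 → 8
  B: 240 + 0.8×(0−240) = 240 − 192 = 48 → 48
After the shade: rgb(15, 8, 48) = #0F0830.
A 6% shade moves each channel 6% toward 0:
  R: 15 − 0.9 = 14.1 → 14
  G: 8 + 0.06×(0−8) = 8 − 0.48 = 7.52 → 8
  B: 48 − 2.88 = 45.12 → 45
rgb(14, 8, 45) = #0E082D.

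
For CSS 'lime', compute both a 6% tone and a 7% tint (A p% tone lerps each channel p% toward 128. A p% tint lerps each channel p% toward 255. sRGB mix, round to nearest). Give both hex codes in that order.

CSS lime is rgb(0, 255, 0).
6% tone:
  R: 0 + 0.06×(128−0) = 0 + 7.68 = 7.68 → 8
  G: 255 + 0.06×(128−255) = 255 − 7.62 = 247.38 → 247
  B: 0 + 7.68 = 7.68 → 8
  → #08F708
7% tint:
  R: 0 + 17.85 = 17.85 → 18
  G: 255 + 0.07×(255−255) = 255 + 0 = 255 → 255
  B: 0 + 0.07×(255−0) = 0 + 17.85 = 17.85 → 18
  → #12FF12

#08F708, #12FF12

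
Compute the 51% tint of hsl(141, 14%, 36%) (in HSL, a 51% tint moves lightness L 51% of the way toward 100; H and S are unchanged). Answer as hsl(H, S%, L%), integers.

L moves 51% from 36 toward 100: 36 + 32.64 = 68.64 → 69.
H and S are unchanged.

hsl(141, 14%, 69%)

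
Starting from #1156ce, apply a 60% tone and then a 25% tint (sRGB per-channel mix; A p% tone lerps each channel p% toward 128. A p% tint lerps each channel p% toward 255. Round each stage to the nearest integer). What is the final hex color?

#1156ce is rgb(17, 86, 206).
A 60% tone moves each channel 60% toward 128:
  R: 17 + 66.6 = 83.6 → 84
  G: 86 + 0.6×(128−86) = 86 + 25.2 = 111.2 → 111
  B: 206 + 0.6×(128−206) = 206 − 46.8 = 159.2 → 159
After the tone: rgb(84, 111, 159) = #546f9f.
Per channel, c → c + 0.25(255 − c):
  R: 84 + 0.25×(255−84) = 84 + 42.75 = 126.75 → 127
  G: 111 + 36 = 147 → 147
  B: 159 + 0.25×(255−159) = 159 + 24 = 183 → 183
rgb(127, 147, 183) = #7f93b7.

#7f93b7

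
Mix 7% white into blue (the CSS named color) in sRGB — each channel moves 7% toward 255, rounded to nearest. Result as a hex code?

#1212ff

CSS blue is rgb(0, 0, 255).
Lerp each channel 7% toward 255:
  R: 0 + 0.07×(255−0) = 0 + 17.85 = 17.85 → 18
  G: 0 + 0.07×(255−0) = 0 + 17.85 = 17.85 → 18
  B: 255 + 0.07×(255−255) = 255 + 0 = 255 → 255
rgb(18, 18, 255) = #1212ff.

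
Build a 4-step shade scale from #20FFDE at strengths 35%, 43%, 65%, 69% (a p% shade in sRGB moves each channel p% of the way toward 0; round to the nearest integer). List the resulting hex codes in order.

#20FFDE is rgb(32, 255, 222).
35%: (32 − 11.2 = 20.8→21, 255 − 89.25 = 165.75→166, 222 − 77.7 = 144.3→144) → #15A690
43%: (32 − 13.76 = 18.24→18, 255 − 109.65 = 145.35→145, 222 − 95.46 = 126.54→127) → #12917F
65%: (32 − 20.8 = 11.2→11, 255 − 165.75 = 89.25→89, 222 − 144.3 = 77.7→78) → #0B594E
69%: (32 − 22.08 = 9.92→10, 255 − 175.95 = 79.05→79, 222 − 153.18 = 68.82→69) → #0A4F45

#15A690, #12917F, #0B594E, #0A4F45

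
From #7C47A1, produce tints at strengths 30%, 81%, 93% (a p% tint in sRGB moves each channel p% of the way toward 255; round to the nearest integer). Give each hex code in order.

#A37EBD, #E6DCED, #F6F2F8

#7C47A1 is rgb(124, 71, 161).
30%: (124 + 39.3 = 163.3→163, 71 + 55.2 = 126.2→126, 161 + 28.2 = 189.2→189) → #A37EBD
81%: (124 + 106.11 = 230.11→230, 71 + 149.04 = 220.04→220, 161 + 76.14 = 237.14→237) → #E6DCED
93%: (124 + 121.83 = 245.83→246, 71 + 171.12 = 242.12→242, 161 + 87.42 = 248.42→248) → #F6F2F8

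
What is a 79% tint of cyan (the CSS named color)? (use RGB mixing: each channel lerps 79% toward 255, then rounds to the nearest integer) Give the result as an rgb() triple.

rgb(201, 255, 255)

CSS cyan is rgb(0, 255, 255).
A 79% tint moves each channel 79% toward 255:
  R: 0 + 0.79×(255−0) = 0 + 201.45 = 201.45 → 201
  G: 255 + 0 = 255 → 255
  B: 255 + 0.79×(255−255) = 255 + 0 = 255 → 255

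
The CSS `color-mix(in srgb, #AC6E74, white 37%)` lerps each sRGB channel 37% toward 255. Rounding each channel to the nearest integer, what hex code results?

#CBA4A7

#AC6E74 is rgb(172, 110, 116).
A 37% tint moves each channel 37% toward 255:
  R: 172 + 0.37×(255−172) = 172 + 30.71 = 202.71 → 203
  G: 110 + 0.37×(255−110) = 110 + 53.65 = 163.65 → 164
  B: 116 + 51.43 = 167.43 → 167
rgb(203, 164, 167) = #CBA4A7.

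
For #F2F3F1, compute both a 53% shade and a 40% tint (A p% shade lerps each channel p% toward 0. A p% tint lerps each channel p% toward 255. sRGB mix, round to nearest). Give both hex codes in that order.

#727271, #F7F8F7

#F2F3F1 is rgb(242, 243, 241).
53% shade:
  R: 242 − 128.26 = 113.74 → 114
  G: 243 − 128.79 = 114.21 → 114
  B: 241 − 127.73 = 113.27 → 113
  → #727271
40% tint:
  R: 242 + 0.4×(255−242) = 242 + 5.2 = 247.2 → 247
  G: 243 + 4.8 = 247.8 → 248
  B: 241 + 5.6 = 246.6 → 247
  → #F7F8F7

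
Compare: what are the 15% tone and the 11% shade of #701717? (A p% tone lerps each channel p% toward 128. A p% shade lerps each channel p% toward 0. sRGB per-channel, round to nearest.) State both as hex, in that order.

#701717 is rgb(112, 23, 23).
15% tone:
  R: 112 + 2.4 = 114.4 → 114
  G: 23 + 0.15×(128−23) = 23 + 15.75 = 38.75 → 39
  B: 23 + 0.15×(128−23) = 23 + 15.75 = 38.75 → 39
  → #722727
11% shade:
  R: 112 + 0.11×(0−112) = 112 − 12.32 = 99.68 → 100
  G: 23 + 0.11×(0−23) = 23 − 2.53 = 20.47 → 20
  B: 23 + 0.11×(0−23) = 23 − 2.53 = 20.47 → 20
  → #641414

#722727, #641414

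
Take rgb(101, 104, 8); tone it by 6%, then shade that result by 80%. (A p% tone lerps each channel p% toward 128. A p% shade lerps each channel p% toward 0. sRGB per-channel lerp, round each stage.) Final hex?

#151503

Per channel, c → c + 0.06(128 − c):
  R: 101 + 0.06×(128−101) = 101 + 1.62 = 102.62 → 103
  G: 104 + 0.06×(128−104) = 104 + 1.44 = 105.44 → 105
  B: 8 + 7.2 = 15.2 → 15
After the tone: rgb(103, 105, 15) = #67690f.
An 80% shade moves each channel 80% toward 0:
  R: 103 − 82.4 = 20.6 → 21
  G: 105 + 0.8×(0−105) = 105 − 84 = 21 → 21
  B: 15 + 0.8×(0−15) = 15 − 12 = 3 → 3
rgb(21, 21, 3) = #151503.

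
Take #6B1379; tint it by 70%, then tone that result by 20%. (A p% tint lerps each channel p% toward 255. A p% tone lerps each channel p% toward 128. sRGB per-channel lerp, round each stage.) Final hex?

#6B1379 is rgb(107, 19, 121).
A 70% tint moves each channel 70% toward 255:
  R: 107 + 0.7×(255−107) = 107 + 103.6 = 210.6 → 211
  G: 19 + 0.7×(255−19) = 19 + 165.2 = 184.2 → 184
  B: 121 + 0.7×(255−121) = 121 + 93.8 = 214.8 → 215
After the tint: rgb(211, 184, 215) = #D3B8D7.
Lerp each channel 20% toward 128:
  R: 211 + 0.2×(128−211) = 211 − 16.6 = 194.4 → 194
  G: 184 − 11.2 = 172.8 → 173
  B: 215 + 0.2×(128−215) = 215 − 17.4 = 197.6 → 198
rgb(194, 173, 198) = #C2ADC6.

#C2ADC6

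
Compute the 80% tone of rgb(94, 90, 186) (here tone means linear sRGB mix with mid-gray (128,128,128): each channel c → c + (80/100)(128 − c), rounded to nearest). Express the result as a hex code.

Lerp each channel 80% toward 128:
  R: 94 + 0.8×(128−94) = 94 + 27.2 = 121.2 → 121
  G: 90 + 0.8×(128−90) = 90 + 30.4 = 120.4 → 120
  B: 186 + 0.8×(128−186) = 186 − 46.4 = 139.6 → 140
rgb(121, 120, 140) = #79788C.

#79788C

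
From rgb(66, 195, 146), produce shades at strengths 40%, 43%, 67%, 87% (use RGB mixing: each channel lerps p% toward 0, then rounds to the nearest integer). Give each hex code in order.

#287558, #266F53, #164030, #091913

40%: (66 − 26.4 = 39.6→40, 195 − 78 = 117→117, 146 − 58.4 = 87.6→88) → #287558
43%: (66 − 28.38 = 37.62→38, 195 − 83.85 = 111.15→111, 146 − 62.78 = 83.22→83) → #266F53
67%: (66 − 44.22 = 21.78→22, 195 − 130.65 = 64.35→64, 146 − 97.82 = 48.18→48) → #164030
87%: (66 − 57.42 = 8.58→9, 195 − 169.65 = 25.35→25, 146 − 127.02 = 18.98→19) → #091913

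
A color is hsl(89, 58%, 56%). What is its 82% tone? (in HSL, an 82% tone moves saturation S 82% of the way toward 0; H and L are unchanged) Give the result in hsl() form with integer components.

hsl(89, 10%, 56%)

S moves 82% from 58 toward 0: 58 − 47.56 = 10.44 → 10.
H and L are unchanged.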